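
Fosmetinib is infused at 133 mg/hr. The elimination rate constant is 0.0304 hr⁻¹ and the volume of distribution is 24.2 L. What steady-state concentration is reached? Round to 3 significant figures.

CL = k · V = 0.0304 × 24.2 = 0.7357 L/hr
Css = rate / CL = 133 / 0.7357 ≈ 181 µg/mL

181 µg/mL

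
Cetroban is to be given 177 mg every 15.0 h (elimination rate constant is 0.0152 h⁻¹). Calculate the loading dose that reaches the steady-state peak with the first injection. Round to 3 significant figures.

868 mg

Accumulation ratio R = 1 / (1 − e^(−kτ)) = 1 / (1 − e^(−0.01520×15.0)) = 1 / (1 − 0.7961) = 4.905
Loading dose = maintenance dose × R = 177 × 4.905 ≈ 868 mg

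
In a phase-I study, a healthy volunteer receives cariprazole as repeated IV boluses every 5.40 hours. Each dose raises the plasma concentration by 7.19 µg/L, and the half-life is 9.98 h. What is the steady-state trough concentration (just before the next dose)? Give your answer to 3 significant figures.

k = ln 2 / 9.98 = 0.06945 h⁻¹
Fraction remaining after one interval: e^(−kτ) = e^(−0.06945 × 5.40) = 0.6873
R = 1 / (1 − 0.6873) = 3.197
Css,max = 7.19 × 3.197 = 22.99 µg/L
Css,min = Css,max × e^(−kτ) = 22.99 × 0.6873 ≈ 15.8 µg/L

15.8 µg/L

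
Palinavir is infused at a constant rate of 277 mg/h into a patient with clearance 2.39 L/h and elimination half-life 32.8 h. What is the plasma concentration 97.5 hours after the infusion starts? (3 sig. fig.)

101 µg/mL

Css = rate / CL = 277 / 2.39 = 115.9 µg/mL
k = ln 2 / 32.8 = 0.02113 h⁻¹
C(t) = Css (1 − e^(−kt)) = 115.9 × (1 − e^(−2.060)) = 115.9 × 0.8726 ≈ 101 µg/mL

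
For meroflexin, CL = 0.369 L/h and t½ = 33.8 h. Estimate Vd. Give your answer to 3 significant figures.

18.0 L

k = ln 2 / t½ = ln 2 / 33.8 = 0.02051 h⁻¹
V = CL / k = 0.369 / 0.02051 ≈ 18.0 L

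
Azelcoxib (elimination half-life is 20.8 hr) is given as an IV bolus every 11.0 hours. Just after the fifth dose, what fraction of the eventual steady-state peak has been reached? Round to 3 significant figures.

k = ln 2 / 20.8 = 0.03332 hr⁻¹
f_n = 1 − e^(−nkτ) = 1 − e^(−5 × 0.03332 × 11.0) = 1 − e^(−1.833) = 1 − 0.1600 ≈ 0.840

0.840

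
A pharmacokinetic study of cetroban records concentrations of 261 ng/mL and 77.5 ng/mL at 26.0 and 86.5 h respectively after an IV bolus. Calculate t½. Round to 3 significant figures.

k = ln(C₁/C₂) / (t₂ − t₁) = ln(261/77.5) / (86.5 − 26.0)
  = 1.214 / 60.50 = 0.02007 h⁻¹
t½ = ln 2 / k = ln 2 / 0.02007 ≈ 34.5 hours

34.5 hours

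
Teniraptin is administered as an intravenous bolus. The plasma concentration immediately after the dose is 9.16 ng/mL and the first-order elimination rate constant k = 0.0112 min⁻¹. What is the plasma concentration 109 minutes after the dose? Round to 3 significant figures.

2.70 ng/mL

C(t) = C₀ e^(−kt) = 9.16 × e^(−0.01120 × 109) = 9.16 × e^(−1.221) = 9.16 × 0.2950 ≈ 2.70 ng/mL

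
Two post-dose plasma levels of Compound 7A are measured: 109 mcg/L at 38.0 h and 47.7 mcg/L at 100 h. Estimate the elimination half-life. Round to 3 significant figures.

k = ln(C₁/C₂) / (t₂ − t₁) = ln(109/47.7) / (100 − 38.0)
  = 0.8264 / 62.00 = 0.01333 h⁻¹
t½ = ln 2 / k = ln 2 / 0.01333 ≈ 52.0 hours

52.0 hours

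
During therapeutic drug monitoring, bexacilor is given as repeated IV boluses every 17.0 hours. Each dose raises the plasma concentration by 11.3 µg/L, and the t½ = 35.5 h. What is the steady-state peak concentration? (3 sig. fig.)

40.0 µg/L

k = ln 2 / 35.5 = 0.01953 h⁻¹
Fraction remaining after one interval: e^(−kτ) = e^(−0.01953 × 17.0) = 0.7175
R = 1 / (1 − 0.7175) = 3.540
Css,max = 11.3 × 3.540 ≈ 40.0 µg/L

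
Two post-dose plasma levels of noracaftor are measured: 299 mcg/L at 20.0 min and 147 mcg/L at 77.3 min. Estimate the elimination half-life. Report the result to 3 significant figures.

k = ln(C₁/C₂) / (t₂ − t₁) = ln(299/147) / (77.3 − 20.0)
  = 0.7100 / 57.30 = 0.01239 min⁻¹
t½ = ln 2 / k = ln 2 / 0.01239 ≈ 55.9 minutes

55.9 minutes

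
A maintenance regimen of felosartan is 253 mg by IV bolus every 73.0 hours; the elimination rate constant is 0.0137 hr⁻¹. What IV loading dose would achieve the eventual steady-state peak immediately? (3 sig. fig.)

Accumulation ratio R = 1 / (1 − e^(−kτ)) = 1 / (1 − e^(−0.01370×73.0)) = 1 / (1 − 0.3678) = 1.582
Loading dose = maintenance dose × R = 253 × 1.582 ≈ 400 mg

400 mg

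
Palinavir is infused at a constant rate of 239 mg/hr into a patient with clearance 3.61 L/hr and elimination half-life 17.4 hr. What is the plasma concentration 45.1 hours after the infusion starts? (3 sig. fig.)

55.2 µg/mL

Css = rate / CL = 239 / 3.61 = 66.20 µg/mL
k = ln 2 / 17.4 = 0.03984 hr⁻¹
C(t) = Css (1 − e^(−kt)) = 66.20 × (1 − e^(−1.797)) = 66.20 × 0.8341 ≈ 55.2 µg/mL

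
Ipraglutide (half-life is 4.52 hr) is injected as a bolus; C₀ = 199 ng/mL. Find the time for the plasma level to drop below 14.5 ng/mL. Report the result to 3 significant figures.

17.1 hours

k = ln 2 / 4.52 = 0.1534 hr⁻¹
C(t) = C₀ e^(−kt)  ⇒  t = ln(C₀/C) / k
t = ln(199/14.5) / 0.1534 = 2.619 / 0.1534 ≈ 17.1 hours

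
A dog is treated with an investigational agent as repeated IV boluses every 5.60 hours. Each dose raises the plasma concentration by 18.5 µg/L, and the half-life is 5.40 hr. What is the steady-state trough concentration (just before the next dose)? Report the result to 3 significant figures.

17.6 µg/L

k = ln 2 / 5.40 = 0.1284 hr⁻¹
Fraction remaining after one interval: e^(−kτ) = e^(−0.1284 × 5.60) = 0.4873
R = 1 / (1 − 0.4873) = 1.951
Css,max = 18.5 × 1.951 = 36.09 µg/L
Css,min = Css,max × e^(−kτ) = 36.09 × 0.4873 ≈ 17.6 µg/L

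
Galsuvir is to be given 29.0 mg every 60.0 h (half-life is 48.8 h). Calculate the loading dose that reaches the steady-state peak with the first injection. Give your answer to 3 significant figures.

k = ln 2 / 48.8 = 0.01420 h⁻¹
Accumulation ratio R = 1 / (1 − e^(−kτ)) = 1 / (1 − e^(−0.01420×60.0)) = 1 / (1 − 0.4265) = 1.744
Loading dose = maintenance dose × R = 29.0 × 1.744 ≈ 50.6 mg

50.6 mg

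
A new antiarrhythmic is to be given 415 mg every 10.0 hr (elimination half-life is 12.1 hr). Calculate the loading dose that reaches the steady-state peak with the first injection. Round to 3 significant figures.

952 mg

k = ln 2 / 12.1 = 0.05728 hr⁻¹
Accumulation ratio R = 1 / (1 − e^(−kτ)) = 1 / (1 − e^(−0.05728×10.0)) = 1 / (1 − 0.5639) = 2.293
Loading dose = maintenance dose × R = 415 × 2.293 ≈ 952 mg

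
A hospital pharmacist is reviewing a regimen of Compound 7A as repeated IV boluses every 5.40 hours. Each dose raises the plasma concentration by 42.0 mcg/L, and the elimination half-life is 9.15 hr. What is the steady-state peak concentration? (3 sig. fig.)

125 mcg/L

k = ln 2 / 9.15 = 0.07575 hr⁻¹
Fraction remaining after one interval: e^(−kτ) = e^(−0.07575 × 5.40) = 0.6643
R = 1 / (1 − 0.6643) = 2.979
Css,max = 42.0 × 2.979 ≈ 125 mcg/L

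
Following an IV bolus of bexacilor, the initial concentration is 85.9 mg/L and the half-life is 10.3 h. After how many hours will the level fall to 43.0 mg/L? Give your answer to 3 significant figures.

k = ln 2 / 10.3 = 0.06730 h⁻¹
C(t) = C₀ e^(−kt)  ⇒  t = ln(C₀/C) / k
t = ln(85.9/43.0) / 0.06730 = 0.6920 / 0.06730 ≈ 10.3 hours

10.3 hours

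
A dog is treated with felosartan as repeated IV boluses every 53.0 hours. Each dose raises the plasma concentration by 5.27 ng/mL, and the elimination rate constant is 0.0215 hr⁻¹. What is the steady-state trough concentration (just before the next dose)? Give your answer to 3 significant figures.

2.48 ng/mL

Fraction remaining after one interval: e^(−kτ) = e^(−0.02150 × 53.0) = 0.3200
R = 1 / (1 − 0.3200) = 1.471
Css,max = 5.27 × 1.471 = 7.750 ng/mL
Css,min = Css,max × e^(−kτ) = 7.750 × 0.3200 ≈ 2.48 ng/mL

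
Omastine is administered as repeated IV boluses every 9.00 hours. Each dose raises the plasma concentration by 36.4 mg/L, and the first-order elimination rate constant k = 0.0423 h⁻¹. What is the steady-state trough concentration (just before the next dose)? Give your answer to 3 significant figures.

78.6 mg/L

Fraction remaining after one interval: e^(−kτ) = e^(−0.04230 × 9.00) = 0.6834
R = 1 / (1 − 0.6834) = 3.158
Css,max = 36.4 × 3.158 = 115.0 mg/L
Css,min = Css,max × e^(−kτ) = 115.0 × 0.6834 ≈ 78.6 mg/L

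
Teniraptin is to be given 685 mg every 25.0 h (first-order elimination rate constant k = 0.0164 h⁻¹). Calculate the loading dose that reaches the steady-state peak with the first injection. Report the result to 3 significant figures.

Accumulation ratio R = 1 / (1 − e^(−kτ)) = 1 / (1 − e^(−0.01640×25.0)) = 1 / (1 − 0.6637) = 2.973
Loading dose = maintenance dose × R = 685 × 2.973 ≈ 2040 mg

2040 mg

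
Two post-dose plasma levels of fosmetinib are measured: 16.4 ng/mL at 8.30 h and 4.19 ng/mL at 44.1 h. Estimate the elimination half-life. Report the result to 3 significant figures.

k = ln(C₁/C₂) / (t₂ − t₁) = ln(16.4/4.19) / (44.1 − 8.30)
  = 1.365 / 35.80 = 0.03812 h⁻¹
t½ = ln 2 / k = ln 2 / 0.03812 ≈ 18.2 hours

18.2 hours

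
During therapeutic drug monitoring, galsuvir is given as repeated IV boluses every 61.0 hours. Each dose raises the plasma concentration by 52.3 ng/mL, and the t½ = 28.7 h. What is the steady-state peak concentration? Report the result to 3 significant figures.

k = ln 2 / 28.7 = 0.02415 h⁻¹
Fraction remaining after one interval: e^(−kτ) = e^(−0.02415 × 61.0) = 0.2292
R = 1 / (1 − 0.2292) = 1.297
Css,max = 52.3 × 1.297 ≈ 67.8 ng/mL

67.8 ng/mL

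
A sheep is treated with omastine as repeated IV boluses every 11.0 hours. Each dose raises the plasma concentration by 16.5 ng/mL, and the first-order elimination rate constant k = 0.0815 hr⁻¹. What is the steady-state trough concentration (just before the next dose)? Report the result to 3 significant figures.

11.4 ng/mL

Fraction remaining after one interval: e^(−kτ) = e^(−0.08150 × 11.0) = 0.4080
R = 1 / (1 − 0.4080) = 1.689
Css,max = 16.5 × 1.689 = 27.87 ng/mL
Css,min = Css,max × e^(−kτ) = 27.87 × 0.4080 ≈ 11.4 ng/mL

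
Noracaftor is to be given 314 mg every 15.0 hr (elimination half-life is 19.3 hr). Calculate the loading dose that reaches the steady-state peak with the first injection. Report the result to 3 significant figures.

k = ln 2 / 19.3 = 0.03591 hr⁻¹
Accumulation ratio R = 1 / (1 − e^(−kτ)) = 1 / (1 − e^(−0.03591×15.0)) = 1 / (1 − 0.5835) = 2.401
Loading dose = maintenance dose × R = 314 × 2.401 ≈ 754 mg

754 mg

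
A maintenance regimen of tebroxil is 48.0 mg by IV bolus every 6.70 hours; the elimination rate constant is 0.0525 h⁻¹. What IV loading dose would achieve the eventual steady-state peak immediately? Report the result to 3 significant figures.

Accumulation ratio R = 1 / (1 − e^(−kτ)) = 1 / (1 − e^(−0.05250×6.70)) = 1 / (1 − 0.7035) = 3.372
Loading dose = maintenance dose × R = 48.0 × 3.372 ≈ 162 mg

162 mg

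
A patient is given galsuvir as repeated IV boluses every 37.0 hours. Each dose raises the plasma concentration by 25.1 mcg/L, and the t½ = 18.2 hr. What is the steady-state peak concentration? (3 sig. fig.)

k = ln 2 / 18.2 = 0.03809 hr⁻¹
Fraction remaining after one interval: e^(−kτ) = e^(−0.03809 × 37.0) = 0.2444
R = 1 / (1 − 0.2444) = 1.323
Css,max = 25.1 × 1.323 ≈ 33.2 mcg/L

33.2 mcg/L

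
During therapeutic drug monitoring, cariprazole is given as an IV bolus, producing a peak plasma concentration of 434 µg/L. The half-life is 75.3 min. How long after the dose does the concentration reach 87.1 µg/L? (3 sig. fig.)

174 minutes

k = ln 2 / 75.3 = 0.009205 min⁻¹
C(t) = C₀ e^(−kt)  ⇒  t = ln(C₀/C) / k
t = ln(434/87.1) / 0.009205 = 1.606 / 0.009205 ≈ 174 minutes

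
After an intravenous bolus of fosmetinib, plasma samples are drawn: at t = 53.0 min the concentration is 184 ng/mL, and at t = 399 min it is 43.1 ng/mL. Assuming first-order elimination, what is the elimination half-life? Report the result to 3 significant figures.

k = ln(C₁/C₂) / (t₂ − t₁) = ln(184/43.1) / (399 − 53.0)
  = 1.451 / 346.0 = 0.004195 min⁻¹
t½ = ln 2 / k = ln 2 / 0.004195 ≈ 165 minutes

165 minutes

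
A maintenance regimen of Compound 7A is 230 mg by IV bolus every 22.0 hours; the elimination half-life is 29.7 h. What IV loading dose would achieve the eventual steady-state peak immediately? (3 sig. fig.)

573 mg

k = ln 2 / 29.7 = 0.02334 h⁻¹
Accumulation ratio R = 1 / (1 − e^(−kτ)) = 1 / (1 − e^(−0.02334×22.0)) = 1 / (1 − 0.5984) = 2.490
Loading dose = maintenance dose × R = 230 × 2.490 ≈ 573 mg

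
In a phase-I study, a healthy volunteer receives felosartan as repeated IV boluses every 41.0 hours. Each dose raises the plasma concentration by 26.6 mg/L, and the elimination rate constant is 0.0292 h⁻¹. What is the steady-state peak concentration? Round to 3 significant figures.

Fraction remaining after one interval: e^(−kτ) = e^(−0.02920 × 41.0) = 0.3020
R = 1 / (1 − 0.3020) = 1.433
Css,max = 26.6 × 1.433 ≈ 38.1 mg/L

38.1 mg/L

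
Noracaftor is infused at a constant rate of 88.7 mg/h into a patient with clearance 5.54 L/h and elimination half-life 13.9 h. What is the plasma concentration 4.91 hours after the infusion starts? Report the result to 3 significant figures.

Css = rate / CL = 88.7 / 5.54 = 16.01 µg/mL
k = ln 2 / 13.9 = 0.04987 h⁻¹
C(t) = Css (1 − e^(−kt)) = 16.01 × (1 − e^(−0.2448)) = 16.01 × 0.2172 ≈ 3.48 µg/mL

3.48 µg/mL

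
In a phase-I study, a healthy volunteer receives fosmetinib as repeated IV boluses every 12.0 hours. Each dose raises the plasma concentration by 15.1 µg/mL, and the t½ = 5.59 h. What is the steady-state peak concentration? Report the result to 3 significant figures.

k = ln 2 / 5.59 = 0.1240 h⁻¹
Fraction remaining after one interval: e^(−kτ) = e^(−0.1240 × 12.0) = 0.2258
R = 1 / (1 − 0.2258) = 1.292
Css,max = 15.1 × 1.292 ≈ 19.5 µg/mL

19.5 µg/mL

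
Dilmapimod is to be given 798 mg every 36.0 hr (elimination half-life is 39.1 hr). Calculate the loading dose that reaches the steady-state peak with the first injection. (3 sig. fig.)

1690 mg

k = ln 2 / 39.1 = 0.01773 hr⁻¹
Accumulation ratio R = 1 / (1 − e^(−kτ)) = 1 / (1 − e^(−0.01773×36.0)) = 1 / (1 − 0.5282) = 2.120
Loading dose = maintenance dose × R = 798 × 2.120 ≈ 1690 mg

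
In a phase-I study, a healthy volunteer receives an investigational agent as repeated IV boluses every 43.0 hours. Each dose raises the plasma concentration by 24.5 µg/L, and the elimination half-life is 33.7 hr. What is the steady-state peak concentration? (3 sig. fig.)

k = ln 2 / 33.7 = 0.02057 hr⁻¹
Fraction remaining after one interval: e^(−kτ) = e^(−0.02057 × 43.0) = 0.4129
R = 1 / (1 − 0.4129) = 1.703
Css,max = 24.5 × 1.703 ≈ 41.7 µg/L

41.7 µg/L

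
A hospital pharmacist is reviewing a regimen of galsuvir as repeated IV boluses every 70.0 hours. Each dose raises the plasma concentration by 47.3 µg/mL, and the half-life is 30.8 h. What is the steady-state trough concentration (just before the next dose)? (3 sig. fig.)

12.3 µg/mL

k = ln 2 / 30.8 = 0.02250 h⁻¹
Fraction remaining after one interval: e^(−kτ) = e^(−0.02250 × 70.0) = 0.2069
R = 1 / (1 − 0.2069) = 1.261
Css,max = 47.3 × 1.261 = 59.64 µg/mL
Css,min = Css,max × e^(−kτ) = 59.64 × 0.2069 ≈ 12.3 µg/mL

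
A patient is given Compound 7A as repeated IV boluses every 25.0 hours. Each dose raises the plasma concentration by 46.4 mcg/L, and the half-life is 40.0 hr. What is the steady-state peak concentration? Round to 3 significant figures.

132 mcg/L

k = ln 2 / 40.0 = 0.01733 hr⁻¹
Fraction remaining after one interval: e^(−kτ) = e^(−0.01733 × 25.0) = 0.6484
R = 1 / (1 − 0.6484) = 2.844
Css,max = 46.4 × 2.844 ≈ 132 mcg/L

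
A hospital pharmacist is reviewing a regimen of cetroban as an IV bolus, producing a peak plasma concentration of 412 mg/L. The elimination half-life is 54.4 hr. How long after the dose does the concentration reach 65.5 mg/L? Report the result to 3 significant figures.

144 hours

k = ln 2 / 54.4 = 0.01274 hr⁻¹
C(t) = C₀ e^(−kt)  ⇒  t = ln(C₀/C) / k
t = ln(412/65.5) / 0.01274 = 1.839 / 0.01274 ≈ 144 hours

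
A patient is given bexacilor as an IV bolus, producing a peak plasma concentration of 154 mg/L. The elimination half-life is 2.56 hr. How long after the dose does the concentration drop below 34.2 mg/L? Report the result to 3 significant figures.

k = ln 2 / 2.56 = 0.2708 hr⁻¹
C(t) = C₀ e^(−kt)  ⇒  t = ln(C₀/C) / k
t = ln(154/34.2) / 0.2708 = 1.505 / 0.2708 ≈ 5.56 hours

5.56 hours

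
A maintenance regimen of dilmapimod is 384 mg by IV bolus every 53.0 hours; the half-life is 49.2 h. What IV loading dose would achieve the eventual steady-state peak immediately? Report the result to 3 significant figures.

k = ln 2 / 49.2 = 0.01409 h⁻¹
Accumulation ratio R = 1 / (1 − e^(−kτ)) = 1 / (1 − e^(−0.01409×53.0)) = 1 / (1 − 0.4739) = 1.901
Loading dose = maintenance dose × R = 384 × 1.901 ≈ 730 mg

730 mg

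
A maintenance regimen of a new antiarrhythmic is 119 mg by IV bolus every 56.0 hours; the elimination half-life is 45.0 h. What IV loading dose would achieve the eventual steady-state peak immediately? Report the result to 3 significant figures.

k = ln 2 / 45.0 = 0.01540 h⁻¹
Accumulation ratio R = 1 / (1 − e^(−kτ)) = 1 / (1 − e^(−0.01540×56.0)) = 1 / (1 − 0.4221) = 1.730
Loading dose = maintenance dose × R = 119 × 1.730 ≈ 206 mg

206 mg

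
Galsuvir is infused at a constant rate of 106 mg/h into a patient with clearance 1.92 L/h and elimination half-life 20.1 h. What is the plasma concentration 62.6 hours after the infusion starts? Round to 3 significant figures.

48.8 mg/L

Css = rate / CL = 106 / 1.92 = 55.21 mg/L
k = ln 2 / 20.1 = 0.03448 h⁻¹
C(t) = Css (1 − e^(−kt)) = 55.21 × (1 − e^(−2.159)) = 55.21 × 0.8845 ≈ 48.8 mg/L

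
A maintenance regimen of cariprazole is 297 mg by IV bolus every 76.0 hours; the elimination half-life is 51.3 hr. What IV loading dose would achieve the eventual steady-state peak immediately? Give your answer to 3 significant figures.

k = ln 2 / 51.3 = 0.01351 hr⁻¹
Accumulation ratio R = 1 / (1 − e^(−kτ)) = 1 / (1 − e^(−0.01351×76.0)) = 1 / (1 − 0.3581) = 1.558
Loading dose = maintenance dose × R = 297 × 1.558 ≈ 463 mg

463 mg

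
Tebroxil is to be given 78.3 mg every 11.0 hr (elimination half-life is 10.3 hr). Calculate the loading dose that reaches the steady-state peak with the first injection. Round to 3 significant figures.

150 mg

k = ln 2 / 10.3 = 0.06730 hr⁻¹
Accumulation ratio R = 1 / (1 − e^(−kτ)) = 1 / (1 − e^(−0.06730×11.0)) = 1 / (1 − 0.4770) = 1.912
Loading dose = maintenance dose × R = 78.3 × 1.912 ≈ 150 mg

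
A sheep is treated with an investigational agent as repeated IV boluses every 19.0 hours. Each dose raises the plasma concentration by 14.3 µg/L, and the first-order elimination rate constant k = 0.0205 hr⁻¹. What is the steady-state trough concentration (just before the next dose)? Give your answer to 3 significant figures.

Fraction remaining after one interval: e^(−kτ) = e^(−0.02050 × 19.0) = 0.6774
R = 1 / (1 − 0.6774) = 3.100
Css,max = 14.3 × 3.100 = 44.33 µg/L
Css,min = Css,max × e^(−kτ) = 44.33 × 0.6774 ≈ 30.0 µg/L

30.0 µg/L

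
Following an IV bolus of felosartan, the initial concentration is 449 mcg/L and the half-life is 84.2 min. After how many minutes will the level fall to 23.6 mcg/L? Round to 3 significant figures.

k = ln 2 / 84.2 = 0.008232 min⁻¹
C(t) = C₀ e^(−kt)  ⇒  t = ln(C₀/C) / k
t = ln(449/23.6) / 0.008232 = 2.946 / 0.008232 ≈ 358 minutes

358 minutes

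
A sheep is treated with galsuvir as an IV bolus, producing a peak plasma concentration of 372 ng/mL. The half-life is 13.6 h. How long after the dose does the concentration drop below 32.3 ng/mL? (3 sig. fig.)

k = ln 2 / 13.6 = 0.05097 h⁻¹
C(t) = C₀ e^(−kt)  ⇒  t = ln(C₀/C) / k
t = ln(372/32.3) / 0.05097 = 2.444 / 0.05097 ≈ 47.9 hours

47.9 hours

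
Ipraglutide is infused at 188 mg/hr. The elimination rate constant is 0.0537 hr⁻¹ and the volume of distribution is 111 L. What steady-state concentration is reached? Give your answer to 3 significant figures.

CL = k · V = 0.0537 × 111 = 5.961 L/hr
Css = rate / CL = 188 / 5.961 ≈ 31.5 mg/L

31.5 mg/L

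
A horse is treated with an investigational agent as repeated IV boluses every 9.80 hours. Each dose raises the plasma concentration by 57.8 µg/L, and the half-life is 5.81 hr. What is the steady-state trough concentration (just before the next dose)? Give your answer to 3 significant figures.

26.0 µg/L

k = ln 2 / 5.81 = 0.1193 hr⁻¹
Fraction remaining after one interval: e^(−kτ) = e^(−0.1193 × 9.80) = 0.3106
R = 1 / (1 − 0.3106) = 1.451
Css,max = 57.8 × 1.451 = 83.84 µg/L
Css,min = Css,max × e^(−kτ) = 83.84 × 0.3106 ≈ 26.0 µg/L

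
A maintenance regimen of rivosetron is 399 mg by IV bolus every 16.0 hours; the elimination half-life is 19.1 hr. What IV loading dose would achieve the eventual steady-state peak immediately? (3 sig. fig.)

906 mg

k = ln 2 / 19.1 = 0.03629 hr⁻¹
Accumulation ratio R = 1 / (1 − e^(−kτ)) = 1 / (1 − e^(−0.03629×16.0)) = 1 / (1 − 0.5595) = 2.270
Loading dose = maintenance dose × R = 399 × 2.270 ≈ 906 mg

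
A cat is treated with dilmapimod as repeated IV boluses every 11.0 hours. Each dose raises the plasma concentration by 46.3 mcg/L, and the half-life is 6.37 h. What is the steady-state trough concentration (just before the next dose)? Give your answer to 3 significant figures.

20.0 mcg/L

k = ln 2 / 6.37 = 0.1088 h⁻¹
Fraction remaining after one interval: e^(−kτ) = e^(−0.1088 × 11.0) = 0.3021
R = 1 / (1 − 0.3021) = 1.433
Css,max = 46.3 × 1.433 = 66.34 mcg/L
Css,min = Css,max × e^(−kτ) = 66.34 × 0.3021 ≈ 20.0 mcg/L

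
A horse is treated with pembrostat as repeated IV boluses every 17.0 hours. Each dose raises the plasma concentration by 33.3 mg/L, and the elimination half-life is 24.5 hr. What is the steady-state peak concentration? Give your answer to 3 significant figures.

k = ln 2 / 24.5 = 0.02829 hr⁻¹
Fraction remaining after one interval: e^(−kτ) = e^(−0.02829 × 17.0) = 0.6182
R = 1 / (1 − 0.6182) = 2.619
Css,max = 33.3 × 2.619 ≈ 87.2 mg/L

87.2 mg/L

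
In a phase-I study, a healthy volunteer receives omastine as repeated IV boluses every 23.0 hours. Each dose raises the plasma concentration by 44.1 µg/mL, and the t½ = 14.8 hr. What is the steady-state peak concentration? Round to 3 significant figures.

66.9 µg/mL

k = ln 2 / 14.8 = 0.04683 hr⁻¹
Fraction remaining after one interval: e^(−kτ) = e^(−0.04683 × 23.0) = 0.3406
R = 1 / (1 − 0.3406) = 1.516
Css,max = 44.1 × 1.516 ≈ 66.9 µg/mL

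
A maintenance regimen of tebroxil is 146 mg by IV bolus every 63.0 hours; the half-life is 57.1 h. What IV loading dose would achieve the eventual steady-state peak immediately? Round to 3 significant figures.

k = ln 2 / 57.1 = 0.01214 h⁻¹
Accumulation ratio R = 1 / (1 − e^(−kτ)) = 1 / (1 − e^(−0.01214×63.0)) = 1 / (1 − 0.4654) = 1.871
Loading dose = maintenance dose × R = 146 × 1.871 ≈ 273 mg

273 mg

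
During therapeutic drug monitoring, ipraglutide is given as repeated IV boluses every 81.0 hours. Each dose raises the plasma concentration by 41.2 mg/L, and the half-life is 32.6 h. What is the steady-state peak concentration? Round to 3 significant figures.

k = ln 2 / 32.6 = 0.02126 h⁻¹
Fraction remaining after one interval: e^(−kτ) = e^(−0.02126 × 81.0) = 0.1787
R = 1 / (1 − 0.1787) = 1.218
Css,max = 41.2 × 1.218 ≈ 50.2 mg/L

50.2 mg/L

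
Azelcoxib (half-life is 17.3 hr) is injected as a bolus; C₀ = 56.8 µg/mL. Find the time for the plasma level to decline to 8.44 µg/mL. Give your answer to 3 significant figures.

k = ln 2 / 17.3 = 0.04007 hr⁻¹
C(t) = C₀ e^(−kt)  ⇒  t = ln(C₀/C) / k
t = ln(56.8/8.44) / 0.04007 = 1.907 / 0.04007 ≈ 47.6 hours

47.6 hours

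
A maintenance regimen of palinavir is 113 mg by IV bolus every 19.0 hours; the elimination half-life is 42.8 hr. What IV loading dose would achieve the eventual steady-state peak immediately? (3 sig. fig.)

427 mg

k = ln 2 / 42.8 = 0.01620 hr⁻¹
Accumulation ratio R = 1 / (1 − e^(−kτ)) = 1 / (1 − e^(−0.01620×19.0)) = 1 / (1 − 0.7351) = 3.775
Loading dose = maintenance dose × R = 113 × 3.775 ≈ 427 mg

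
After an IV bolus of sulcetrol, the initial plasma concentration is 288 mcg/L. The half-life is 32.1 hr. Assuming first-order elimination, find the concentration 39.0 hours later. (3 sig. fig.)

k = ln 2 / 32.1 = 0.02159 hr⁻¹
C(t) = C₀ e^(−kt) = 288 × e^(−0.02159 × 39.0) = 288 × e^(−0.8421) = 288 × 0.4308 ≈ 124 mcg/L

124 mcg/L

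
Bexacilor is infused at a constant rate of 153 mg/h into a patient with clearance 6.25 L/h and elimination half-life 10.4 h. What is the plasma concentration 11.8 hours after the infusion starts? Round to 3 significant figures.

13.3 µg/mL

Css = rate / CL = 153 / 6.25 = 24.48 µg/mL
k = ln 2 / 10.4 = 0.06665 h⁻¹
C(t) = Css (1 − e^(−kt)) = 24.48 × (1 − e^(−0.7865)) = 24.48 × 0.5445 ≈ 13.3 µg/mL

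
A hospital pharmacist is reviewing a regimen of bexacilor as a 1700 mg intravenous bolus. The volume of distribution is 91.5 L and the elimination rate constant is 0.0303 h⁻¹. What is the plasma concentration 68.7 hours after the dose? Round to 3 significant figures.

2.32 mg/L

C₀ = dose / V = 1700 / 91.5 = 18.58 mg/L
C(t) = C₀ e^(−kt) = 18.58 × e^(−0.03030 × 68.7) = 18.58 × e^(−2.082) = 18.58 × 0.1247 ≈ 2.32 mg/L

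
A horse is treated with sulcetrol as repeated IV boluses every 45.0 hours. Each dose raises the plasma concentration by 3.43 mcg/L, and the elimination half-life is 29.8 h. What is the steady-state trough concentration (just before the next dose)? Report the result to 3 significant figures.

k = ln 2 / 29.8 = 0.02326 h⁻¹
Fraction remaining after one interval: e^(−kτ) = e^(−0.02326 × 45.0) = 0.3511
R = 1 / (1 − 0.3511) = 1.541
Css,max = 3.43 × 1.541 = 5.286 mcg/L
Css,min = Css,max × e^(−kτ) = 5.286 × 0.3511 ≈ 1.86 mcg/L

1.86 mcg/L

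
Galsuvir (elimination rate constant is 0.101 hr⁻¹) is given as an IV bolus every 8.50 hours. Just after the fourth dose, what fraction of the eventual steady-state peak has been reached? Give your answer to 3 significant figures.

0.968

f_n = 1 − e^(−nkτ) = 1 − e^(−4 × 0.1010 × 8.50) = 1 − e^(−3.434) = 1 − 0.03226 ≈ 0.968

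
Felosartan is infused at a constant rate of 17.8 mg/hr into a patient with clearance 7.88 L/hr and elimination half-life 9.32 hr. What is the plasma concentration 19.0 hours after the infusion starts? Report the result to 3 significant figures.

Css = rate / CL = 17.8 / 7.88 = 2.259 µg/mL
k = ln 2 / 9.32 = 0.07437 hr⁻¹
C(t) = Css (1 − e^(−kt)) = 2.259 × (1 − e^(−1.413)) = 2.259 × 0.7566 ≈ 1.71 µg/mL

1.71 µg/mL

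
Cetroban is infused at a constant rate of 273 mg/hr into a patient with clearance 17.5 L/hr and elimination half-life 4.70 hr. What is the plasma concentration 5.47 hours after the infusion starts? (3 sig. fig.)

8.64 µg/mL

Css = rate / CL = 273 / 17.5 = 15.60 µg/mL
k = ln 2 / 4.70 = 0.1475 hr⁻¹
C(t) = Css (1 − e^(−kt)) = 15.60 × (1 − e^(−0.8067)) = 15.60 × 0.5537 ≈ 8.64 µg/mL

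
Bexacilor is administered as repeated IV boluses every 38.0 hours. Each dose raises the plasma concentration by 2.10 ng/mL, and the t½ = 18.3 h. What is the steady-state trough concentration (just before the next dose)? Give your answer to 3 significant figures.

k = ln 2 / 18.3 = 0.03788 h⁻¹
Fraction remaining after one interval: e^(−kτ) = e^(−0.03788 × 38.0) = 0.2371
R = 1 / (1 − 0.2371) = 1.311
Css,max = 2.10 × 1.311 = 2.753 ng/mL
Css,min = Css,max × e^(−kτ) = 2.753 × 0.2371 ≈ 0.653 ng/mL

0.653 ng/mL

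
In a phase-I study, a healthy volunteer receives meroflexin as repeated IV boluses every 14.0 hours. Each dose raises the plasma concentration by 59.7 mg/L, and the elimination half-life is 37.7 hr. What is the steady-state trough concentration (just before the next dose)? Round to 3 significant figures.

k = ln 2 / 37.7 = 0.01839 hr⁻¹
Fraction remaining after one interval: e^(−kτ) = e^(−0.01839 × 14.0) = 0.7731
R = 1 / (1 − 0.7731) = 4.406
Css,max = 59.7 × 4.406 = 263.1 mg/L
Css,min = Css,max × e^(−kτ) = 263.1 × 0.7731 ≈ 203 mg/L

203 mg/L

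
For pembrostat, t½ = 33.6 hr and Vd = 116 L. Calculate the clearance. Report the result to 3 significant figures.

k = ln 2 / t½ = ln 2 / 33.6 = 0.02063 hr⁻¹
CL = k · V = 0.02063 × 116 ≈ 2.39 L/hr

2.39 L/hr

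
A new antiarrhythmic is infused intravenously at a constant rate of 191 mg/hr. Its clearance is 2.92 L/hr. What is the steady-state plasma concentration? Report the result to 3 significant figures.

Css = infusion rate / CL = 191 / 2.92 ≈ 65.4 mg/L

65.4 mg/L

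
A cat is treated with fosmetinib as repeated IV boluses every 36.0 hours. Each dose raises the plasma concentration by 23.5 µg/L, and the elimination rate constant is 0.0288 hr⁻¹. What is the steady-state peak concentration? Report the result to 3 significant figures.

36.4 µg/L

Fraction remaining after one interval: e^(−kτ) = e^(−0.02880 × 36.0) = 0.3546
R = 1 / (1 − 0.3546) = 1.549
Css,max = 23.5 × 1.549 ≈ 36.4 µg/L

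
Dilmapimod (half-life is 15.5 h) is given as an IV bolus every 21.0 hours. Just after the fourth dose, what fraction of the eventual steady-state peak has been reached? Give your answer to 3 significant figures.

0.977

k = ln 2 / 15.5 = 0.04472 h⁻¹
f_n = 1 − e^(−nkτ) = 1 − e^(−4 × 0.04472 × 21.0) = 1 − e^(−3.756) = 1 − 0.02337 ≈ 0.977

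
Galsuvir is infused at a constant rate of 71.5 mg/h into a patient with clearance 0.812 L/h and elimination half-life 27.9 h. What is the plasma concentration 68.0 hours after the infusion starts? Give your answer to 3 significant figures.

71.8 mg/L

Css = rate / CL = 71.5 / 0.812 = 88.05 mg/L
k = ln 2 / 27.9 = 0.02484 h⁻¹
C(t) = Css (1 − e^(−kt)) = 88.05 × (1 − e^(−1.689)) = 88.05 × 0.8154 ≈ 71.8 mg/L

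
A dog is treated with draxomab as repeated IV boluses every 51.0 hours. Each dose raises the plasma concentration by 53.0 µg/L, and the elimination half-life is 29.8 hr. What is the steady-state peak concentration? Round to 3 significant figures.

76.3 µg/L

k = ln 2 / 29.8 = 0.02326 hr⁻¹
Fraction remaining after one interval: e^(−kτ) = e^(−0.02326 × 51.0) = 0.3054
R = 1 / (1 − 0.3054) = 1.440
Css,max = 53.0 × 1.440 ≈ 76.3 µg/L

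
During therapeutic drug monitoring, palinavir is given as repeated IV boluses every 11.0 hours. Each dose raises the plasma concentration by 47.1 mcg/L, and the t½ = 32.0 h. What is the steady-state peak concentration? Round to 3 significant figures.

k = ln 2 / 32.0 = 0.02166 h⁻¹
Fraction remaining after one interval: e^(−kτ) = e^(−0.02166 × 11.0) = 0.7880
R = 1 / (1 − 0.7880) = 4.717
Css,max = 47.1 × 4.717 ≈ 222 mcg/L

222 mcg/L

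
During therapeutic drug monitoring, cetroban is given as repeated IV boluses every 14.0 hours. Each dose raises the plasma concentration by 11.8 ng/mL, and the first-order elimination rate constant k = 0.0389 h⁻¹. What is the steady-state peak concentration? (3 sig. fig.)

Fraction remaining after one interval: e^(−kτ) = e^(−0.03890 × 14.0) = 0.5801
R = 1 / (1 − 0.5801) = 2.381
Css,max = 11.8 × 2.381 ≈ 28.1 ng/mL

28.1 ng/mL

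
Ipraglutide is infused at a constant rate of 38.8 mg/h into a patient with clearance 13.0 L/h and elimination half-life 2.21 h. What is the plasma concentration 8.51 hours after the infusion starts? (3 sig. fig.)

2.78 µg/mL

Css = rate / CL = 38.8 / 13.0 = 2.985 µg/mL
k = ln 2 / 2.21 = 0.3136 h⁻¹
C(t) = Css (1 − e^(−kt)) = 2.985 × (1 − e^(−2.669)) = 2.985 × 0.9307 ≈ 2.78 µg/mL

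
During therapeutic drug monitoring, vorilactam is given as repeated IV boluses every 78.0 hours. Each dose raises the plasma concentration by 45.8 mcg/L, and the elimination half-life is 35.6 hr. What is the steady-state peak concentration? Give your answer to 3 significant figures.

58.6 mcg/L

k = ln 2 / 35.6 = 0.01947 hr⁻¹
Fraction remaining after one interval: e^(−kτ) = e^(−0.01947 × 78.0) = 0.2190
R = 1 / (1 − 0.2190) = 1.280
Css,max = 45.8 × 1.280 ≈ 58.6 mcg/L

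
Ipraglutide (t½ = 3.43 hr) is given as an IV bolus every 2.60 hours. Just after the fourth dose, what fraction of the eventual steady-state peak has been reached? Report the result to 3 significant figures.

k = ln 2 / 3.43 = 0.2021 hr⁻¹
f_n = 1 − e^(−nkτ) = 1 − e^(−4 × 0.2021 × 2.60) = 1 − e^(−2.102) = 1 − 0.1223 ≈ 0.878

0.878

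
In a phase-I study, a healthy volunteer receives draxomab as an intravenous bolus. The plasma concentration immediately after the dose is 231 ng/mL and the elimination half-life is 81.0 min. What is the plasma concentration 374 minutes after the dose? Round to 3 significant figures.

9.41 ng/mL

k = ln 2 / 81.0 = 0.008557 min⁻¹
374 min is 4.617 half-lives, so C = 231 × (1/2)^4.617 = 231 × 0.04074 ≈ 9.41 ng/mL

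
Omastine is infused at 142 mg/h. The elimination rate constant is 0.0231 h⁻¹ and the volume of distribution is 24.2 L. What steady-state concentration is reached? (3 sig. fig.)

CL = k · V = 0.0231 × 24.2 = 0.5590 L/h
Css = rate / CL = 142 / 0.5590 ≈ 254 µg/mL

254 µg/mL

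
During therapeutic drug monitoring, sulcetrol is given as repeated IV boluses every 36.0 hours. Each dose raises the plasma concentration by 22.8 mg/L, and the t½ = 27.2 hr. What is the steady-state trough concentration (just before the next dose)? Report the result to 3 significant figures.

15.2 mg/L

k = ln 2 / 27.2 = 0.02548 hr⁻¹
Fraction remaining after one interval: e^(−kτ) = e^(−0.02548 × 36.0) = 0.3996
R = 1 / (1 − 0.3996) = 1.665
Css,max = 22.8 × 1.665 = 37.97 mg/L
Css,min = Css,max × e^(−kτ) = 37.97 × 0.3996 ≈ 15.2 mg/L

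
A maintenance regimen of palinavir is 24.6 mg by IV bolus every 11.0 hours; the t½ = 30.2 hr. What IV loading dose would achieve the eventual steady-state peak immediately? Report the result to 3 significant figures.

k = ln 2 / 30.2 = 0.02295 hr⁻¹
Accumulation ratio R = 1 / (1 − e^(−kτ)) = 1 / (1 − e^(−0.02295×11.0)) = 1 / (1 − 0.7769) = 4.482
Loading dose = maintenance dose × R = 24.6 × 4.482 ≈ 110 mg

110 mg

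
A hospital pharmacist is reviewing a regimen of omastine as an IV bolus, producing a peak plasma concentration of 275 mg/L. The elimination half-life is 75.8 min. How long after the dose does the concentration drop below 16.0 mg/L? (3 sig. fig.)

k = ln 2 / 75.8 = 0.009144 min⁻¹
C(t) = C₀ e^(−kt)  ⇒  t = ln(C₀/C) / k
t = ln(275/16.0) / 0.009144 = 2.844 / 0.009144 ≈ 311 minutes

311 minutes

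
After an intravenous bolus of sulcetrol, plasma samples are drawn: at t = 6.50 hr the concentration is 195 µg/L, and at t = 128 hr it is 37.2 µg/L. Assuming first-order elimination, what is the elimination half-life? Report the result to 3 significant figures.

50.8 hours

k = ln(C₁/C₂) / (t₂ − t₁) = ln(195/37.2) / (128 − 6.50)
  = 1.657 / 121.5 = 0.01364 hr⁻¹
t½ = ln 2 / k = ln 2 / 0.01364 ≈ 50.8 hours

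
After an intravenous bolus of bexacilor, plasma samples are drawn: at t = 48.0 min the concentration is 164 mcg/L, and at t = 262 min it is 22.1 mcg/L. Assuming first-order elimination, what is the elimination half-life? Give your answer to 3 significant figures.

k = ln(C₁/C₂) / (t₂ − t₁) = ln(164/22.1) / (262 − 48.0)
  = 2.004 / 214.0 = 0.009366 min⁻¹
t½ = ln 2 / k = ln 2 / 0.009366 ≈ 74.0 minutes

74.0 minutes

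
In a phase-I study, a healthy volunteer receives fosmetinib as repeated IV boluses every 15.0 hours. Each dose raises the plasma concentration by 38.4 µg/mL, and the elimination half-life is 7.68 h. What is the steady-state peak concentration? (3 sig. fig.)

51.8 µg/mL

k = ln 2 / 7.68 = 0.09025 h⁻¹
Fraction remaining after one interval: e^(−kτ) = e^(−0.09025 × 15.0) = 0.2583
R = 1 / (1 − 0.2583) = 1.348
Css,max = 38.4 × 1.348 ≈ 51.8 µg/mL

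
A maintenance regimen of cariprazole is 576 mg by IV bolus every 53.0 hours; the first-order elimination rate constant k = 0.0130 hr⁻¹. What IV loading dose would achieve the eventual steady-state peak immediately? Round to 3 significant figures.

1160 mg

Accumulation ratio R = 1 / (1 − e^(−kτ)) = 1 / (1 − e^(−0.01300×53.0)) = 1 / (1 − 0.5021) = 2.008
Loading dose = maintenance dose × R = 576 × 2.008 ≈ 1160 mg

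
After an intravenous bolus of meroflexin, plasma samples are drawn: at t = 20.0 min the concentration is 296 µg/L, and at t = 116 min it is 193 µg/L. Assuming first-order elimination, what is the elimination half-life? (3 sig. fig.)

156 minutes

k = ln(C₁/C₂) / (t₂ − t₁) = ln(296/193) / (116 − 20.0)
  = 0.4277 / 96.00 = 0.004455 min⁻¹
t½ = ln 2 / k = ln 2 / 0.004455 ≈ 156 minutes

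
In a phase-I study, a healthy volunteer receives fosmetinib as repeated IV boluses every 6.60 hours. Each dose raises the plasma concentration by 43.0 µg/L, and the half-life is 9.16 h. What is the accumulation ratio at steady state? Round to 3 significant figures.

2.54

k = ln 2 / 9.16 = 0.07567 h⁻¹
Fraction remaining after one interval: e^(−kτ) = e^(−0.07567 × 6.60) = 0.6069
R = 1 / (1 − 0.6069) = 1 / 0.3931 ≈ 2.54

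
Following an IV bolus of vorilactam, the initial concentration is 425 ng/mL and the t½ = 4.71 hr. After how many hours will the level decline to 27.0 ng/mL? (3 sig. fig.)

18.7 hours

k = ln 2 / 4.71 = 0.1472 hr⁻¹
C(t) = C₀ e^(−kt)  ⇒  t = ln(C₀/C) / k
t = ln(425/27.0) / 0.1472 = 2.756 / 0.1472 ≈ 18.7 hours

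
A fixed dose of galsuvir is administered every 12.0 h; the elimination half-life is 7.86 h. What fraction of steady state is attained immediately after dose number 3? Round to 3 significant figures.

k = ln 2 / 7.86 = 0.08819 h⁻¹
f_n = 1 − e^(−nkτ) = 1 − e^(−3 × 0.08819 × 12.0) = 1 − e^(−3.175) = 1 − 0.04181 ≈ 0.958

0.958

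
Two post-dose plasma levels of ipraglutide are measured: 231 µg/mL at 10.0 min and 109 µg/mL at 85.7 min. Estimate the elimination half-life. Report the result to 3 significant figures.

k = ln(C₁/C₂) / (t₂ − t₁) = ln(231/109) / (85.7 − 10.0)
  = 0.7511 / 75.70 = 0.009922 min⁻¹
t½ = ln 2 / k = ln 2 / 0.009922 ≈ 69.9 minutes

69.9 minutes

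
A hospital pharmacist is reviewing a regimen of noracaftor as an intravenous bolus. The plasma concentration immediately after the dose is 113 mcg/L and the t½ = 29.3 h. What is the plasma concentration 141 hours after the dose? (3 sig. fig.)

k = ln 2 / 29.3 = 0.02366 h⁻¹
141 h is 4.812 half-lives, so C = 113 × (1/2)^4.812 = 113 × 0.03559 ≈ 4.02 mcg/L

4.02 mcg/L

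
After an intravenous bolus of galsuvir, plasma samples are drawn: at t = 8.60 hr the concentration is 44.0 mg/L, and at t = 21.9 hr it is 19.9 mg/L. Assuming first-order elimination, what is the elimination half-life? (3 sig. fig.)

11.6 hours

k = ln(C₁/C₂) / (t₂ − t₁) = ln(44.0/19.9) / (21.9 − 8.60)
  = 0.7935 / 13.30 = 0.05966 hr⁻¹
t½ = ln 2 / k = ln 2 / 0.05966 ≈ 11.6 hours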